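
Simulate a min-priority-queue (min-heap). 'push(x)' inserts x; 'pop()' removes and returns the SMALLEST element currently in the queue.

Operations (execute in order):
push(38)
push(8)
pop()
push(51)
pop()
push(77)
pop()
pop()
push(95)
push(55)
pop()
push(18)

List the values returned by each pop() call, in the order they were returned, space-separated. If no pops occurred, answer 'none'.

push(38): heap contents = [38]
push(8): heap contents = [8, 38]
pop() → 8: heap contents = [38]
push(51): heap contents = [38, 51]
pop() → 38: heap contents = [51]
push(77): heap contents = [51, 77]
pop() → 51: heap contents = [77]
pop() → 77: heap contents = []
push(95): heap contents = [95]
push(55): heap contents = [55, 95]
pop() → 55: heap contents = [95]
push(18): heap contents = [18, 95]

Answer: 8 38 51 77 55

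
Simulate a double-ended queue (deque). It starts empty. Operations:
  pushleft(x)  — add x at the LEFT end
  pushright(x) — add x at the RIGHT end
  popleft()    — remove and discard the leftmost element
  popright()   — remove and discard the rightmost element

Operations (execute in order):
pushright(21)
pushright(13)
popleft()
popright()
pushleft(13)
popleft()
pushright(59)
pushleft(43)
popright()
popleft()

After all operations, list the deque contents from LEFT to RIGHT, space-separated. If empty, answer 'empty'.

Answer: empty

Derivation:
pushright(21): [21]
pushright(13): [21, 13]
popleft(): [13]
popright(): []
pushleft(13): [13]
popleft(): []
pushright(59): [59]
pushleft(43): [43, 59]
popright(): [43]
popleft(): []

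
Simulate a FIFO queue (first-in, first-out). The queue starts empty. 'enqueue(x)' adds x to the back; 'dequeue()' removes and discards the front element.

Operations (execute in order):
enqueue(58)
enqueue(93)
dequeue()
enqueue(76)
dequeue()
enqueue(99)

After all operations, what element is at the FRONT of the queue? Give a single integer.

enqueue(58): queue = [58]
enqueue(93): queue = [58, 93]
dequeue(): queue = [93]
enqueue(76): queue = [93, 76]
dequeue(): queue = [76]
enqueue(99): queue = [76, 99]

Answer: 76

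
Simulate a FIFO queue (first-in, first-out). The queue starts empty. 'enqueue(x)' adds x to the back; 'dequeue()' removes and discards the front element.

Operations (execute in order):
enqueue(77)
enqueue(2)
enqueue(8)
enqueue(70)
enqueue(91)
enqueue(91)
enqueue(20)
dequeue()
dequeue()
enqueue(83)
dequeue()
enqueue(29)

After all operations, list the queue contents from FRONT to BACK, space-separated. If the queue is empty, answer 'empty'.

Answer: 70 91 91 20 83 29

Derivation:
enqueue(77): [77]
enqueue(2): [77, 2]
enqueue(8): [77, 2, 8]
enqueue(70): [77, 2, 8, 70]
enqueue(91): [77, 2, 8, 70, 91]
enqueue(91): [77, 2, 8, 70, 91, 91]
enqueue(20): [77, 2, 8, 70, 91, 91, 20]
dequeue(): [2, 8, 70, 91, 91, 20]
dequeue(): [8, 70, 91, 91, 20]
enqueue(83): [8, 70, 91, 91, 20, 83]
dequeue(): [70, 91, 91, 20, 83]
enqueue(29): [70, 91, 91, 20, 83, 29]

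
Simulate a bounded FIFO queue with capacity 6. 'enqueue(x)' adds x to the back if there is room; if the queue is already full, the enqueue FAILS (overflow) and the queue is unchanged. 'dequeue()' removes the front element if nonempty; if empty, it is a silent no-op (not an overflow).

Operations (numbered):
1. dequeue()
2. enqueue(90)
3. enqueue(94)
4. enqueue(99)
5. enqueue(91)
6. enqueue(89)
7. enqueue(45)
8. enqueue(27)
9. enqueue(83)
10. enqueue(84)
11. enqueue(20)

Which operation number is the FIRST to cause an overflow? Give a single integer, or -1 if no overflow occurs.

1. dequeue(): empty, no-op, size=0
2. enqueue(90): size=1
3. enqueue(94): size=2
4. enqueue(99): size=3
5. enqueue(91): size=4
6. enqueue(89): size=5
7. enqueue(45): size=6
8. enqueue(27): size=6=cap → OVERFLOW (fail)
9. enqueue(83): size=6=cap → OVERFLOW (fail)
10. enqueue(84): size=6=cap → OVERFLOW (fail)
11. enqueue(20): size=6=cap → OVERFLOW (fail)

Answer: 8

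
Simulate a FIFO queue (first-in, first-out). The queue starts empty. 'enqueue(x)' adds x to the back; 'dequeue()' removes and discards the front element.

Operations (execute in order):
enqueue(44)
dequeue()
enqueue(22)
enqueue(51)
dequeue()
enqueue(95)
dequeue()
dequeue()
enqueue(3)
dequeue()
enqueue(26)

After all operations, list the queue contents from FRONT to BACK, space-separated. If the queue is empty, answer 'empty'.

enqueue(44): [44]
dequeue(): []
enqueue(22): [22]
enqueue(51): [22, 51]
dequeue(): [51]
enqueue(95): [51, 95]
dequeue(): [95]
dequeue(): []
enqueue(3): [3]
dequeue(): []
enqueue(26): [26]

Answer: 26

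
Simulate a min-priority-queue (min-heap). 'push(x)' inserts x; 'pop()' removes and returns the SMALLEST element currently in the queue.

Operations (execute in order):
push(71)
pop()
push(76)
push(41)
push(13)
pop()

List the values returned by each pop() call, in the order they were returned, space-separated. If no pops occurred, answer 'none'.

push(71): heap contents = [71]
pop() → 71: heap contents = []
push(76): heap contents = [76]
push(41): heap contents = [41, 76]
push(13): heap contents = [13, 41, 76]
pop() → 13: heap contents = [41, 76]

Answer: 71 13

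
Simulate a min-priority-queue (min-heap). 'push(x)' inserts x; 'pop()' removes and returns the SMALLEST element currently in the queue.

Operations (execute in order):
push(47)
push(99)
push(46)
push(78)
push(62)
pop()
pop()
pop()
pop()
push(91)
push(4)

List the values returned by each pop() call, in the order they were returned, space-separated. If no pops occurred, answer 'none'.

push(47): heap contents = [47]
push(99): heap contents = [47, 99]
push(46): heap contents = [46, 47, 99]
push(78): heap contents = [46, 47, 78, 99]
push(62): heap contents = [46, 47, 62, 78, 99]
pop() → 46: heap contents = [47, 62, 78, 99]
pop() → 47: heap contents = [62, 78, 99]
pop() → 62: heap contents = [78, 99]
pop() → 78: heap contents = [99]
push(91): heap contents = [91, 99]
push(4): heap contents = [4, 91, 99]

Answer: 46 47 62 78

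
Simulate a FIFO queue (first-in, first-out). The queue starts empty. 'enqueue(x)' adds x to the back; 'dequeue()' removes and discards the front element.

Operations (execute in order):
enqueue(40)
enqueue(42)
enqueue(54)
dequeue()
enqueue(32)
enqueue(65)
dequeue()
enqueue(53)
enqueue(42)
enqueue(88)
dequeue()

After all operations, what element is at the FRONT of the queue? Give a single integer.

Answer: 32

Derivation:
enqueue(40): queue = [40]
enqueue(42): queue = [40, 42]
enqueue(54): queue = [40, 42, 54]
dequeue(): queue = [42, 54]
enqueue(32): queue = [42, 54, 32]
enqueue(65): queue = [42, 54, 32, 65]
dequeue(): queue = [54, 32, 65]
enqueue(53): queue = [54, 32, 65, 53]
enqueue(42): queue = [54, 32, 65, 53, 42]
enqueue(88): queue = [54, 32, 65, 53, 42, 88]
dequeue(): queue = [32, 65, 53, 42, 88]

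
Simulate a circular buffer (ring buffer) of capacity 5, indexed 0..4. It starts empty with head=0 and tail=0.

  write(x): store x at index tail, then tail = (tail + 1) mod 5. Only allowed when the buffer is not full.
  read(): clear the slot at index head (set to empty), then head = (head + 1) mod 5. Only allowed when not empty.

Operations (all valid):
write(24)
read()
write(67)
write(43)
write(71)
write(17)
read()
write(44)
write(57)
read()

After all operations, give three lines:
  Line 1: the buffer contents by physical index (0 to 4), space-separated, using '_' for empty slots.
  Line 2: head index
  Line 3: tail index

write(24): buf=[24 _ _ _ _], head=0, tail=1, size=1
read(): buf=[_ _ _ _ _], head=1, tail=1, size=0
write(67): buf=[_ 67 _ _ _], head=1, tail=2, size=1
write(43): buf=[_ 67 43 _ _], head=1, tail=3, size=2
write(71): buf=[_ 67 43 71 _], head=1, tail=4, size=3
write(17): buf=[_ 67 43 71 17], head=1, tail=0, size=4
read(): buf=[_ _ 43 71 17], head=2, tail=0, size=3
write(44): buf=[44 _ 43 71 17], head=2, tail=1, size=4
write(57): buf=[44 57 43 71 17], head=2, tail=2, size=5
read(): buf=[44 57 _ 71 17], head=3, tail=2, size=4

Answer: 44 57 _ 71 17
3
2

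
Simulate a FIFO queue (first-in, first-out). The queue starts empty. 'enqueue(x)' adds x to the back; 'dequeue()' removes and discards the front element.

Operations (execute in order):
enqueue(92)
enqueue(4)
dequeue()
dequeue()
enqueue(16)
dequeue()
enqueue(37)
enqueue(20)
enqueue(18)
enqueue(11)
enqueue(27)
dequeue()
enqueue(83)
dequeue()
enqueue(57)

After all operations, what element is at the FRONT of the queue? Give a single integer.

enqueue(92): queue = [92]
enqueue(4): queue = [92, 4]
dequeue(): queue = [4]
dequeue(): queue = []
enqueue(16): queue = [16]
dequeue(): queue = []
enqueue(37): queue = [37]
enqueue(20): queue = [37, 20]
enqueue(18): queue = [37, 20, 18]
enqueue(11): queue = [37, 20, 18, 11]
enqueue(27): queue = [37, 20, 18, 11, 27]
dequeue(): queue = [20, 18, 11, 27]
enqueue(83): queue = [20, 18, 11, 27, 83]
dequeue(): queue = [18, 11, 27, 83]
enqueue(57): queue = [18, 11, 27, 83, 57]

Answer: 18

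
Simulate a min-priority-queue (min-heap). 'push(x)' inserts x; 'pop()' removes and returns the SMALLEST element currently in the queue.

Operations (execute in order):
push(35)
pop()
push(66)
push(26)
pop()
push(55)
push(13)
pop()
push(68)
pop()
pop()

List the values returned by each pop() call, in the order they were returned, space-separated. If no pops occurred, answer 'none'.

Answer: 35 26 13 55 66

Derivation:
push(35): heap contents = [35]
pop() → 35: heap contents = []
push(66): heap contents = [66]
push(26): heap contents = [26, 66]
pop() → 26: heap contents = [66]
push(55): heap contents = [55, 66]
push(13): heap contents = [13, 55, 66]
pop() → 13: heap contents = [55, 66]
push(68): heap contents = [55, 66, 68]
pop() → 55: heap contents = [66, 68]
pop() → 66: heap contents = [68]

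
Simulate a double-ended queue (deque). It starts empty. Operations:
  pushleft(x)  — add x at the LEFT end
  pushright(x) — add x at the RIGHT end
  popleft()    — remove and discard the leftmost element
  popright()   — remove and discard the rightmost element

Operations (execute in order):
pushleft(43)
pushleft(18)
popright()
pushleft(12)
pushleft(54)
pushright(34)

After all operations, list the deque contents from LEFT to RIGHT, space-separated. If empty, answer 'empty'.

pushleft(43): [43]
pushleft(18): [18, 43]
popright(): [18]
pushleft(12): [12, 18]
pushleft(54): [54, 12, 18]
pushright(34): [54, 12, 18, 34]

Answer: 54 12 18 34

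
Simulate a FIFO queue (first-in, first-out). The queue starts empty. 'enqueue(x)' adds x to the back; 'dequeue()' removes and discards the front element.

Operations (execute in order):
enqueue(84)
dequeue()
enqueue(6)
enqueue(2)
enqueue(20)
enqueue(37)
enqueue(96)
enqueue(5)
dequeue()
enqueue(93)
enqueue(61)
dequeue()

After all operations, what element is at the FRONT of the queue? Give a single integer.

enqueue(84): queue = [84]
dequeue(): queue = []
enqueue(6): queue = [6]
enqueue(2): queue = [6, 2]
enqueue(20): queue = [6, 2, 20]
enqueue(37): queue = [6, 2, 20, 37]
enqueue(96): queue = [6, 2, 20, 37, 96]
enqueue(5): queue = [6, 2, 20, 37, 96, 5]
dequeue(): queue = [2, 20, 37, 96, 5]
enqueue(93): queue = [2, 20, 37, 96, 5, 93]
enqueue(61): queue = [2, 20, 37, 96, 5, 93, 61]
dequeue(): queue = [20, 37, 96, 5, 93, 61]

Answer: 20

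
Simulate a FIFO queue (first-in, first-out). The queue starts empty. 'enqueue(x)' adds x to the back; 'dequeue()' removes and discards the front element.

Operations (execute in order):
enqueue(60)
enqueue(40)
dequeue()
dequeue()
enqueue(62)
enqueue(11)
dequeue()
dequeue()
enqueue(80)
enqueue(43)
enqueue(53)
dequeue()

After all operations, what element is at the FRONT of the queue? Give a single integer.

Answer: 43

Derivation:
enqueue(60): queue = [60]
enqueue(40): queue = [60, 40]
dequeue(): queue = [40]
dequeue(): queue = []
enqueue(62): queue = [62]
enqueue(11): queue = [62, 11]
dequeue(): queue = [11]
dequeue(): queue = []
enqueue(80): queue = [80]
enqueue(43): queue = [80, 43]
enqueue(53): queue = [80, 43, 53]
dequeue(): queue = [43, 53]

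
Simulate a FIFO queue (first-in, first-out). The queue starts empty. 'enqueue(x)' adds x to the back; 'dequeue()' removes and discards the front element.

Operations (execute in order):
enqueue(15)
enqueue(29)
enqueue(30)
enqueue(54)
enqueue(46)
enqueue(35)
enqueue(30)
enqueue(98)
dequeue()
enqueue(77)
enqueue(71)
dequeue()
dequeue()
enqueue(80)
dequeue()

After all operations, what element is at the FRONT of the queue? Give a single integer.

Answer: 46

Derivation:
enqueue(15): queue = [15]
enqueue(29): queue = [15, 29]
enqueue(30): queue = [15, 29, 30]
enqueue(54): queue = [15, 29, 30, 54]
enqueue(46): queue = [15, 29, 30, 54, 46]
enqueue(35): queue = [15, 29, 30, 54, 46, 35]
enqueue(30): queue = [15, 29, 30, 54, 46, 35, 30]
enqueue(98): queue = [15, 29, 30, 54, 46, 35, 30, 98]
dequeue(): queue = [29, 30, 54, 46, 35, 30, 98]
enqueue(77): queue = [29, 30, 54, 46, 35, 30, 98, 77]
enqueue(71): queue = [29, 30, 54, 46, 35, 30, 98, 77, 71]
dequeue(): queue = [30, 54, 46, 35, 30, 98, 77, 71]
dequeue(): queue = [54, 46, 35, 30, 98, 77, 71]
enqueue(80): queue = [54, 46, 35, 30, 98, 77, 71, 80]
dequeue(): queue = [46, 35, 30, 98, 77, 71, 80]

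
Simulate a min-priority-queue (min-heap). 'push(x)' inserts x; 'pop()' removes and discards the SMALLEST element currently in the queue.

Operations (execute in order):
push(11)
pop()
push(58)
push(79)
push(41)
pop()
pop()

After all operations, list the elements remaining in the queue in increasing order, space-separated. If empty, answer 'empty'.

push(11): heap contents = [11]
pop() → 11: heap contents = []
push(58): heap contents = [58]
push(79): heap contents = [58, 79]
push(41): heap contents = [41, 58, 79]
pop() → 41: heap contents = [58, 79]
pop() → 58: heap contents = [79]

Answer: 79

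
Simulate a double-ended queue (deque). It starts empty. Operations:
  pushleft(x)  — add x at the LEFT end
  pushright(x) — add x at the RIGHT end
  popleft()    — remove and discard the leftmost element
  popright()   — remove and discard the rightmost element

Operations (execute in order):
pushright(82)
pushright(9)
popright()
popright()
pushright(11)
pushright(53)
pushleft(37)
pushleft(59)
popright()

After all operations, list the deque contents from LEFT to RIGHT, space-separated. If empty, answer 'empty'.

Answer: 59 37 11

Derivation:
pushright(82): [82]
pushright(9): [82, 9]
popright(): [82]
popright(): []
pushright(11): [11]
pushright(53): [11, 53]
pushleft(37): [37, 11, 53]
pushleft(59): [59, 37, 11, 53]
popright(): [59, 37, 11]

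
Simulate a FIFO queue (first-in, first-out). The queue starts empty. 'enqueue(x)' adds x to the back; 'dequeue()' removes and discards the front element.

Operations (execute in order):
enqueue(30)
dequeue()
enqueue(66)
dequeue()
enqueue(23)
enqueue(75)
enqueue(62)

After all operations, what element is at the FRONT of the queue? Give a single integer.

Answer: 23

Derivation:
enqueue(30): queue = [30]
dequeue(): queue = []
enqueue(66): queue = [66]
dequeue(): queue = []
enqueue(23): queue = [23]
enqueue(75): queue = [23, 75]
enqueue(62): queue = [23, 75, 62]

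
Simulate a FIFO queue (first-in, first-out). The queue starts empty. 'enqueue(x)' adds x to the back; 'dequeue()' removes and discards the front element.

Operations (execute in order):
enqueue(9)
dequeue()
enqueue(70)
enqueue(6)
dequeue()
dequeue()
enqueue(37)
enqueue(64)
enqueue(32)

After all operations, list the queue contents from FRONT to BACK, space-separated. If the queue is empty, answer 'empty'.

enqueue(9): [9]
dequeue(): []
enqueue(70): [70]
enqueue(6): [70, 6]
dequeue(): [6]
dequeue(): []
enqueue(37): [37]
enqueue(64): [37, 64]
enqueue(32): [37, 64, 32]

Answer: 37 64 32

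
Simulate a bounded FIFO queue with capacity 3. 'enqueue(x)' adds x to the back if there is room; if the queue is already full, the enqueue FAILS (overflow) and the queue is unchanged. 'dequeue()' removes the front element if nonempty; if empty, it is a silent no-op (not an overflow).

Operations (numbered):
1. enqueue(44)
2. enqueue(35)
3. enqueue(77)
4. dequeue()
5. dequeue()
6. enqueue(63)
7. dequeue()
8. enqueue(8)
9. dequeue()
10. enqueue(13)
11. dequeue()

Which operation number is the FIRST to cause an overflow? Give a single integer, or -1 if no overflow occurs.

1. enqueue(44): size=1
2. enqueue(35): size=2
3. enqueue(77): size=3
4. dequeue(): size=2
5. dequeue(): size=1
6. enqueue(63): size=2
7. dequeue(): size=1
8. enqueue(8): size=2
9. dequeue(): size=1
10. enqueue(13): size=2
11. dequeue(): size=1

Answer: -1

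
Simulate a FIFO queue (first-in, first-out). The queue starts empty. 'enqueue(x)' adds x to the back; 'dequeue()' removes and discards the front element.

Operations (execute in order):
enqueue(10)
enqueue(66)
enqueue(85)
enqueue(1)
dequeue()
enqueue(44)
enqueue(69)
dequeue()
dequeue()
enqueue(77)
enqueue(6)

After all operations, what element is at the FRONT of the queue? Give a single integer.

Answer: 1

Derivation:
enqueue(10): queue = [10]
enqueue(66): queue = [10, 66]
enqueue(85): queue = [10, 66, 85]
enqueue(1): queue = [10, 66, 85, 1]
dequeue(): queue = [66, 85, 1]
enqueue(44): queue = [66, 85, 1, 44]
enqueue(69): queue = [66, 85, 1, 44, 69]
dequeue(): queue = [85, 1, 44, 69]
dequeue(): queue = [1, 44, 69]
enqueue(77): queue = [1, 44, 69, 77]
enqueue(6): queue = [1, 44, 69, 77, 6]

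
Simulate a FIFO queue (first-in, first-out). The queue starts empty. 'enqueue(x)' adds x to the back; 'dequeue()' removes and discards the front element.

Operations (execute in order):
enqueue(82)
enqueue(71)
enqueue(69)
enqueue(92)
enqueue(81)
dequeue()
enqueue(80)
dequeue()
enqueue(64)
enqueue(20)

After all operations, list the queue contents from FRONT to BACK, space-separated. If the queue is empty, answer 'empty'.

Answer: 69 92 81 80 64 20

Derivation:
enqueue(82): [82]
enqueue(71): [82, 71]
enqueue(69): [82, 71, 69]
enqueue(92): [82, 71, 69, 92]
enqueue(81): [82, 71, 69, 92, 81]
dequeue(): [71, 69, 92, 81]
enqueue(80): [71, 69, 92, 81, 80]
dequeue(): [69, 92, 81, 80]
enqueue(64): [69, 92, 81, 80, 64]
enqueue(20): [69, 92, 81, 80, 64, 20]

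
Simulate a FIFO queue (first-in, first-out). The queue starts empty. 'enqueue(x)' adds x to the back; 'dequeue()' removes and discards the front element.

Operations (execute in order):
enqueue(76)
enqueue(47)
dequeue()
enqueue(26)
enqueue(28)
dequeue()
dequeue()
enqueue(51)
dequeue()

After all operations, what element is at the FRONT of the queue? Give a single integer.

enqueue(76): queue = [76]
enqueue(47): queue = [76, 47]
dequeue(): queue = [47]
enqueue(26): queue = [47, 26]
enqueue(28): queue = [47, 26, 28]
dequeue(): queue = [26, 28]
dequeue(): queue = [28]
enqueue(51): queue = [28, 51]
dequeue(): queue = [51]

Answer: 51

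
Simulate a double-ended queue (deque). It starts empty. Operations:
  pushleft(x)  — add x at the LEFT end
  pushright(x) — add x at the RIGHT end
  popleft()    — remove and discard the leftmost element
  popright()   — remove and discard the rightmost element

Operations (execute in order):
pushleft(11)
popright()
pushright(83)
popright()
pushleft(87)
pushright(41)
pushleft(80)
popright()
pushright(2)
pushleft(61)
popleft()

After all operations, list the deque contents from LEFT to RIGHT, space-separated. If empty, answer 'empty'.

Answer: 80 87 2

Derivation:
pushleft(11): [11]
popright(): []
pushright(83): [83]
popright(): []
pushleft(87): [87]
pushright(41): [87, 41]
pushleft(80): [80, 87, 41]
popright(): [80, 87]
pushright(2): [80, 87, 2]
pushleft(61): [61, 80, 87, 2]
popleft(): [80, 87, 2]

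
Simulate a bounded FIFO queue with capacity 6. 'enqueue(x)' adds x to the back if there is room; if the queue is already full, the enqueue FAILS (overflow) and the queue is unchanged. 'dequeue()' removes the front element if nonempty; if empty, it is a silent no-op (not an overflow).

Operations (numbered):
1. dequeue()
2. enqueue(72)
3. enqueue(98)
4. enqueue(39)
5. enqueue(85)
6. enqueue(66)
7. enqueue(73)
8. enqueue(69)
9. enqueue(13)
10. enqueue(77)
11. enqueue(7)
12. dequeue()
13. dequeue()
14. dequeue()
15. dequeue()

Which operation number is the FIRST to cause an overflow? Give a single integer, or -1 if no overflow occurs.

Answer: 8

Derivation:
1. dequeue(): empty, no-op, size=0
2. enqueue(72): size=1
3. enqueue(98): size=2
4. enqueue(39): size=3
5. enqueue(85): size=4
6. enqueue(66): size=5
7. enqueue(73): size=6
8. enqueue(69): size=6=cap → OVERFLOW (fail)
9. enqueue(13): size=6=cap → OVERFLOW (fail)
10. enqueue(77): size=6=cap → OVERFLOW (fail)
11. enqueue(7): size=6=cap → OVERFLOW (fail)
12. dequeue(): size=5
13. dequeue(): size=4
14. dequeue(): size=3
15. dequeue(): size=2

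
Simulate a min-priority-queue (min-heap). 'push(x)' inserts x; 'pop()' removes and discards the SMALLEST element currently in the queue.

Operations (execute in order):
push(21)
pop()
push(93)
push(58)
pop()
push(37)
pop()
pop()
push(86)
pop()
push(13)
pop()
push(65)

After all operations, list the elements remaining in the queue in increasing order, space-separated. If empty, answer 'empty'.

Answer: 65

Derivation:
push(21): heap contents = [21]
pop() → 21: heap contents = []
push(93): heap contents = [93]
push(58): heap contents = [58, 93]
pop() → 58: heap contents = [93]
push(37): heap contents = [37, 93]
pop() → 37: heap contents = [93]
pop() → 93: heap contents = []
push(86): heap contents = [86]
pop() → 86: heap contents = []
push(13): heap contents = [13]
pop() → 13: heap contents = []
push(65): heap contents = [65]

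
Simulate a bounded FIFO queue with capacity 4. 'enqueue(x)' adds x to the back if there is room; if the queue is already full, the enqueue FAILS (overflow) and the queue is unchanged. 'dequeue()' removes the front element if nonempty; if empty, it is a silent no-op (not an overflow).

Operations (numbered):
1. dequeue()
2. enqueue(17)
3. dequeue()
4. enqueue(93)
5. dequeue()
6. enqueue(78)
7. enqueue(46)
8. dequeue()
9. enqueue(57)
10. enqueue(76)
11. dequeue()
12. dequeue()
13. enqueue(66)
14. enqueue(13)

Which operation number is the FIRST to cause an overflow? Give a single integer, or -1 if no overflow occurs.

1. dequeue(): empty, no-op, size=0
2. enqueue(17): size=1
3. dequeue(): size=0
4. enqueue(93): size=1
5. dequeue(): size=0
6. enqueue(78): size=1
7. enqueue(46): size=2
8. dequeue(): size=1
9. enqueue(57): size=2
10. enqueue(76): size=3
11. dequeue(): size=2
12. dequeue(): size=1
13. enqueue(66): size=2
14. enqueue(13): size=3

Answer: -1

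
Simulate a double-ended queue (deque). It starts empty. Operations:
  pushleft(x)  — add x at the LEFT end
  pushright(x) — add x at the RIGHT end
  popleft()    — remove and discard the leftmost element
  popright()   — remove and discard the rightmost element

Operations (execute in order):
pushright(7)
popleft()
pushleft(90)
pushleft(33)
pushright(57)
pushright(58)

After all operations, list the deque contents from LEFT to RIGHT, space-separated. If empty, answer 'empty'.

Answer: 33 90 57 58

Derivation:
pushright(7): [7]
popleft(): []
pushleft(90): [90]
pushleft(33): [33, 90]
pushright(57): [33, 90, 57]
pushright(58): [33, 90, 57, 58]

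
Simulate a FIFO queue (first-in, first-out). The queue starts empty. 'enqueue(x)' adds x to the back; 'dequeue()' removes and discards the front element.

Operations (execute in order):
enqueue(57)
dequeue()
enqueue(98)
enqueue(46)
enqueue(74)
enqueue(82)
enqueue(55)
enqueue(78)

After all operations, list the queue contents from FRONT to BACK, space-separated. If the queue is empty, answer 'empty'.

Answer: 98 46 74 82 55 78

Derivation:
enqueue(57): [57]
dequeue(): []
enqueue(98): [98]
enqueue(46): [98, 46]
enqueue(74): [98, 46, 74]
enqueue(82): [98, 46, 74, 82]
enqueue(55): [98, 46, 74, 82, 55]
enqueue(78): [98, 46, 74, 82, 55, 78]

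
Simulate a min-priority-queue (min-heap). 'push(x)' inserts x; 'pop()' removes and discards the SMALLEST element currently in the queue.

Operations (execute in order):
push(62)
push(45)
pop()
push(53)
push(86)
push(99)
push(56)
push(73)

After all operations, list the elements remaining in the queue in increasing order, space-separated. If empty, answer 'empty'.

Answer: 53 56 62 73 86 99

Derivation:
push(62): heap contents = [62]
push(45): heap contents = [45, 62]
pop() → 45: heap contents = [62]
push(53): heap contents = [53, 62]
push(86): heap contents = [53, 62, 86]
push(99): heap contents = [53, 62, 86, 99]
push(56): heap contents = [53, 56, 62, 86, 99]
push(73): heap contents = [53, 56, 62, 73, 86, 99]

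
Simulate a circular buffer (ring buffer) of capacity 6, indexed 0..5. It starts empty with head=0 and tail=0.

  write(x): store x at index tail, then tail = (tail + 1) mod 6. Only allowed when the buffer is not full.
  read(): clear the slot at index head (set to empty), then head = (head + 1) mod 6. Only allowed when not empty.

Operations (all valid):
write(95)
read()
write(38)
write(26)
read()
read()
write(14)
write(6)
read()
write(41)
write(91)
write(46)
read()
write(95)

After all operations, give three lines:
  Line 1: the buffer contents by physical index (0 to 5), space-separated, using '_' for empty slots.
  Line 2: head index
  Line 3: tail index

Answer: 91 46 95 _ _ 41
5
3

Derivation:
write(95): buf=[95 _ _ _ _ _], head=0, tail=1, size=1
read(): buf=[_ _ _ _ _ _], head=1, tail=1, size=0
write(38): buf=[_ 38 _ _ _ _], head=1, tail=2, size=1
write(26): buf=[_ 38 26 _ _ _], head=1, tail=3, size=2
read(): buf=[_ _ 26 _ _ _], head=2, tail=3, size=1
read(): buf=[_ _ _ _ _ _], head=3, tail=3, size=0
write(14): buf=[_ _ _ 14 _ _], head=3, tail=4, size=1
write(6): buf=[_ _ _ 14 6 _], head=3, tail=5, size=2
read(): buf=[_ _ _ _ 6 _], head=4, tail=5, size=1
write(41): buf=[_ _ _ _ 6 41], head=4, tail=0, size=2
write(91): buf=[91 _ _ _ 6 41], head=4, tail=1, size=3
write(46): buf=[91 46 _ _ 6 41], head=4, tail=2, size=4
read(): buf=[91 46 _ _ _ 41], head=5, tail=2, size=3
write(95): buf=[91 46 95 _ _ 41], head=5, tail=3, size=4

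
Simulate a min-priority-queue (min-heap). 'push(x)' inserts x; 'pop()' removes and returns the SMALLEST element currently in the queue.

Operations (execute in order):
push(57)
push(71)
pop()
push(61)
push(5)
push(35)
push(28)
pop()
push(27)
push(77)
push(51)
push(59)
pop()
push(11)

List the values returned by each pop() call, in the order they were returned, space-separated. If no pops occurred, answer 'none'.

Answer: 57 5 27

Derivation:
push(57): heap contents = [57]
push(71): heap contents = [57, 71]
pop() → 57: heap contents = [71]
push(61): heap contents = [61, 71]
push(5): heap contents = [5, 61, 71]
push(35): heap contents = [5, 35, 61, 71]
push(28): heap contents = [5, 28, 35, 61, 71]
pop() → 5: heap contents = [28, 35, 61, 71]
push(27): heap contents = [27, 28, 35, 61, 71]
push(77): heap contents = [27, 28, 35, 61, 71, 77]
push(51): heap contents = [27, 28, 35, 51, 61, 71, 77]
push(59): heap contents = [27, 28, 35, 51, 59, 61, 71, 77]
pop() → 27: heap contents = [28, 35, 51, 59, 61, 71, 77]
push(11): heap contents = [11, 28, 35, 51, 59, 61, 71, 77]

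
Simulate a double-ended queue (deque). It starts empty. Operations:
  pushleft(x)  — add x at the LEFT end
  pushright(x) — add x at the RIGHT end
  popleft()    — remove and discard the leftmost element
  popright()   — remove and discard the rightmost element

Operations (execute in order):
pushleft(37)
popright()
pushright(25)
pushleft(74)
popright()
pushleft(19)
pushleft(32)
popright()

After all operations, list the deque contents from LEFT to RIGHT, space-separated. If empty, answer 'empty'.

pushleft(37): [37]
popright(): []
pushright(25): [25]
pushleft(74): [74, 25]
popright(): [74]
pushleft(19): [19, 74]
pushleft(32): [32, 19, 74]
popright(): [32, 19]

Answer: 32 19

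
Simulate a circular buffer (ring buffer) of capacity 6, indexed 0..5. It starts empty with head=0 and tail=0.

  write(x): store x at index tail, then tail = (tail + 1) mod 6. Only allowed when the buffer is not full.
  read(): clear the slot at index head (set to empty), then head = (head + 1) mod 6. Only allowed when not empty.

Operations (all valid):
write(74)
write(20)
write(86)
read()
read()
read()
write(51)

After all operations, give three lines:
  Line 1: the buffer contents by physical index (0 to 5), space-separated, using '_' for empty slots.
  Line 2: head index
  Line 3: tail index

Answer: _ _ _ 51 _ _
3
4

Derivation:
write(74): buf=[74 _ _ _ _ _], head=0, tail=1, size=1
write(20): buf=[74 20 _ _ _ _], head=0, tail=2, size=2
write(86): buf=[74 20 86 _ _ _], head=0, tail=3, size=3
read(): buf=[_ 20 86 _ _ _], head=1, tail=3, size=2
read(): buf=[_ _ 86 _ _ _], head=2, tail=3, size=1
read(): buf=[_ _ _ _ _ _], head=3, tail=3, size=0
write(51): buf=[_ _ _ 51 _ _], head=3, tail=4, size=1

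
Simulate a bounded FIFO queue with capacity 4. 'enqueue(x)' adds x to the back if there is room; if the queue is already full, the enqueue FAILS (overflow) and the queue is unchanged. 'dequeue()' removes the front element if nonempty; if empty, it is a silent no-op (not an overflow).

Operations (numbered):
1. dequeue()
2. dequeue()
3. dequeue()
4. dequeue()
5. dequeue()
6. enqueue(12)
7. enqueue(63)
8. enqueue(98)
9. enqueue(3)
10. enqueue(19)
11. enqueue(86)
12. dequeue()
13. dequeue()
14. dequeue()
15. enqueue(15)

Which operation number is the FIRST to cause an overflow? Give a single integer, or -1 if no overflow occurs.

1. dequeue(): empty, no-op, size=0
2. dequeue(): empty, no-op, size=0
3. dequeue(): empty, no-op, size=0
4. dequeue(): empty, no-op, size=0
5. dequeue(): empty, no-op, size=0
6. enqueue(12): size=1
7. enqueue(63): size=2
8. enqueue(98): size=3
9. enqueue(3): size=4
10. enqueue(19): size=4=cap → OVERFLOW (fail)
11. enqueue(86): size=4=cap → OVERFLOW (fail)
12. dequeue(): size=3
13. dequeue(): size=2
14. dequeue(): size=1
15. enqueue(15): size=2

Answer: 10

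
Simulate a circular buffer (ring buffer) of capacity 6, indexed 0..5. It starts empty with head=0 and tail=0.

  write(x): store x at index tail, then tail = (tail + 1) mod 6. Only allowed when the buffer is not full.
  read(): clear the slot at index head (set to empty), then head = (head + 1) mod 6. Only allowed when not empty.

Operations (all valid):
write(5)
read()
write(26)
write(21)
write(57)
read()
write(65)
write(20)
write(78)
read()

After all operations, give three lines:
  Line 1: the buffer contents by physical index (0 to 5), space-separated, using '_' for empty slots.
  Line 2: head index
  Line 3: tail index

Answer: 78 _ _ 57 65 20
3
1

Derivation:
write(5): buf=[5 _ _ _ _ _], head=0, tail=1, size=1
read(): buf=[_ _ _ _ _ _], head=1, tail=1, size=0
write(26): buf=[_ 26 _ _ _ _], head=1, tail=2, size=1
write(21): buf=[_ 26 21 _ _ _], head=1, tail=3, size=2
write(57): buf=[_ 26 21 57 _ _], head=1, tail=4, size=3
read(): buf=[_ _ 21 57 _ _], head=2, tail=4, size=2
write(65): buf=[_ _ 21 57 65 _], head=2, tail=5, size=3
write(20): buf=[_ _ 21 57 65 20], head=2, tail=0, size=4
write(78): buf=[78 _ 21 57 65 20], head=2, tail=1, size=5
read(): buf=[78 _ _ 57 65 20], head=3, tail=1, size=4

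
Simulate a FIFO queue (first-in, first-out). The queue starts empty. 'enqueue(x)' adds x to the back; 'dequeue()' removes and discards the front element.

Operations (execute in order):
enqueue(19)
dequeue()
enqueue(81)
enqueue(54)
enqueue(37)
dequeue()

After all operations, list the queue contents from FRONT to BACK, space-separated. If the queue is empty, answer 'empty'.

enqueue(19): [19]
dequeue(): []
enqueue(81): [81]
enqueue(54): [81, 54]
enqueue(37): [81, 54, 37]
dequeue(): [54, 37]

Answer: 54 37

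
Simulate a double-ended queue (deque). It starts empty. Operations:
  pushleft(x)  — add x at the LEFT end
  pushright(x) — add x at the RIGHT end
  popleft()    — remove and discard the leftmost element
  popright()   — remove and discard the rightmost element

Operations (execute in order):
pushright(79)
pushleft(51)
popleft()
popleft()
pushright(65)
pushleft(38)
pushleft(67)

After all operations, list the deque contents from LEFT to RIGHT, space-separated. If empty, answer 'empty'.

pushright(79): [79]
pushleft(51): [51, 79]
popleft(): [79]
popleft(): []
pushright(65): [65]
pushleft(38): [38, 65]
pushleft(67): [67, 38, 65]

Answer: 67 38 65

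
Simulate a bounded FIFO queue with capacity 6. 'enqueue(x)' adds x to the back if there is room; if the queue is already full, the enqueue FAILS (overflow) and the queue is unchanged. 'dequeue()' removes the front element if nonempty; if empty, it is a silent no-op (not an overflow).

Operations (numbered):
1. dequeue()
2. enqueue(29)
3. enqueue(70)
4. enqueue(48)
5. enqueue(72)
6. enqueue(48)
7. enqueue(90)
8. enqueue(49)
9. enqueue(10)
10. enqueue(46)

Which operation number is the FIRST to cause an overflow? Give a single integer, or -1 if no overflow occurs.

Answer: 8

Derivation:
1. dequeue(): empty, no-op, size=0
2. enqueue(29): size=1
3. enqueue(70): size=2
4. enqueue(48): size=3
5. enqueue(72): size=4
6. enqueue(48): size=5
7. enqueue(90): size=6
8. enqueue(49): size=6=cap → OVERFLOW (fail)
9. enqueue(10): size=6=cap → OVERFLOW (fail)
10. enqueue(46): size=6=cap → OVERFLOW (fail)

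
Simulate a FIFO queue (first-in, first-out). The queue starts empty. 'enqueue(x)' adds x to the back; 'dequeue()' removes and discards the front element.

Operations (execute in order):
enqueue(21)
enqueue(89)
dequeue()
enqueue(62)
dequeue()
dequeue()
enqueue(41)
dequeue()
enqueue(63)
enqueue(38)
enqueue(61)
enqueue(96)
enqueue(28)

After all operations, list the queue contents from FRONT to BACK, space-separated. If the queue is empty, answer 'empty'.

Answer: 63 38 61 96 28

Derivation:
enqueue(21): [21]
enqueue(89): [21, 89]
dequeue(): [89]
enqueue(62): [89, 62]
dequeue(): [62]
dequeue(): []
enqueue(41): [41]
dequeue(): []
enqueue(63): [63]
enqueue(38): [63, 38]
enqueue(61): [63, 38, 61]
enqueue(96): [63, 38, 61, 96]
enqueue(28): [63, 38, 61, 96, 28]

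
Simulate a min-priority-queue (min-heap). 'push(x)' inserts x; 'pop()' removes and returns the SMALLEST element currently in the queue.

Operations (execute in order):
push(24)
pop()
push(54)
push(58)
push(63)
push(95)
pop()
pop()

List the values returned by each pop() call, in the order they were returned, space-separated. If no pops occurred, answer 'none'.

Answer: 24 54 58

Derivation:
push(24): heap contents = [24]
pop() → 24: heap contents = []
push(54): heap contents = [54]
push(58): heap contents = [54, 58]
push(63): heap contents = [54, 58, 63]
push(95): heap contents = [54, 58, 63, 95]
pop() → 54: heap contents = [58, 63, 95]
pop() → 58: heap contents = [63, 95]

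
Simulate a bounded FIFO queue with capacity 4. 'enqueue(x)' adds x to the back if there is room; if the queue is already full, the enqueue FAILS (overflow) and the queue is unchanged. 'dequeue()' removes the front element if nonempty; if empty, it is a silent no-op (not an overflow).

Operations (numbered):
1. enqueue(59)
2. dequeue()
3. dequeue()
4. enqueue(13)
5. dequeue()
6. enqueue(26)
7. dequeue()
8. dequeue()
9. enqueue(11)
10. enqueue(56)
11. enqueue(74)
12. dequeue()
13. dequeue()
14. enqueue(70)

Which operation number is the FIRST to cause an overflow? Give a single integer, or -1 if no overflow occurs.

1. enqueue(59): size=1
2. dequeue(): size=0
3. dequeue(): empty, no-op, size=0
4. enqueue(13): size=1
5. dequeue(): size=0
6. enqueue(26): size=1
7. dequeue(): size=0
8. dequeue(): empty, no-op, size=0
9. enqueue(11): size=1
10. enqueue(56): size=2
11. enqueue(74): size=3
12. dequeue(): size=2
13. dequeue(): size=1
14. enqueue(70): size=2

Answer: -1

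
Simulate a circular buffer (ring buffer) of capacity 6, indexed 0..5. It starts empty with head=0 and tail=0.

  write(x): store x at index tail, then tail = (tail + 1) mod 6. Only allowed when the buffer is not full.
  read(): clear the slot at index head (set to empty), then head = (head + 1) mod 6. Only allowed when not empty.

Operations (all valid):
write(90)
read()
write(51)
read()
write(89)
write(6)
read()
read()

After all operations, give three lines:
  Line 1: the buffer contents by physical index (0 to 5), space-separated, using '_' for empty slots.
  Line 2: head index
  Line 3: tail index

write(90): buf=[90 _ _ _ _ _], head=0, tail=1, size=1
read(): buf=[_ _ _ _ _ _], head=1, tail=1, size=0
write(51): buf=[_ 51 _ _ _ _], head=1, tail=2, size=1
read(): buf=[_ _ _ _ _ _], head=2, tail=2, size=0
write(89): buf=[_ _ 89 _ _ _], head=2, tail=3, size=1
write(6): buf=[_ _ 89 6 _ _], head=2, tail=4, size=2
read(): buf=[_ _ _ 6 _ _], head=3, tail=4, size=1
read(): buf=[_ _ _ _ _ _], head=4, tail=4, size=0

Answer: _ _ _ _ _ _
4
4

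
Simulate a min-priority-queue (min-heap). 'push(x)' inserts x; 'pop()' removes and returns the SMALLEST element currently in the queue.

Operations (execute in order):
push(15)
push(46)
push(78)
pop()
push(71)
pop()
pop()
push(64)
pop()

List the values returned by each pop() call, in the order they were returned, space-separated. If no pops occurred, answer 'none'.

Answer: 15 46 71 64

Derivation:
push(15): heap contents = [15]
push(46): heap contents = [15, 46]
push(78): heap contents = [15, 46, 78]
pop() → 15: heap contents = [46, 78]
push(71): heap contents = [46, 71, 78]
pop() → 46: heap contents = [71, 78]
pop() → 71: heap contents = [78]
push(64): heap contents = [64, 78]
pop() → 64: heap contents = [78]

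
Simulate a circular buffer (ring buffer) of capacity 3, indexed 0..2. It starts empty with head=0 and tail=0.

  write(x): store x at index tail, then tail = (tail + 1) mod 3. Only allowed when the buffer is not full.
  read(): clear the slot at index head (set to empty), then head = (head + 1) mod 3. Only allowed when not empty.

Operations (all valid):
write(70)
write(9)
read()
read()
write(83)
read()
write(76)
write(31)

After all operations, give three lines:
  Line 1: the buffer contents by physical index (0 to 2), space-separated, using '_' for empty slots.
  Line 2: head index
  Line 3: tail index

write(70): buf=[70 _ _], head=0, tail=1, size=1
write(9): buf=[70 9 _], head=0, tail=2, size=2
read(): buf=[_ 9 _], head=1, tail=2, size=1
read(): buf=[_ _ _], head=2, tail=2, size=0
write(83): buf=[_ _ 83], head=2, tail=0, size=1
read(): buf=[_ _ _], head=0, tail=0, size=0
write(76): buf=[76 _ _], head=0, tail=1, size=1
write(31): buf=[76 31 _], head=0, tail=2, size=2

Answer: 76 31 _
0
2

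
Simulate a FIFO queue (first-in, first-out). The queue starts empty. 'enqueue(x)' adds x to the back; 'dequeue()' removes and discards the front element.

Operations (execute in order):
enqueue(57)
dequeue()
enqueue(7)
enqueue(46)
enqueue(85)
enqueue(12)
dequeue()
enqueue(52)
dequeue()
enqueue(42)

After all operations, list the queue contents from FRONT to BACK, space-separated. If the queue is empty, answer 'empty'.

Answer: 85 12 52 42

Derivation:
enqueue(57): [57]
dequeue(): []
enqueue(7): [7]
enqueue(46): [7, 46]
enqueue(85): [7, 46, 85]
enqueue(12): [7, 46, 85, 12]
dequeue(): [46, 85, 12]
enqueue(52): [46, 85, 12, 52]
dequeue(): [85, 12, 52]
enqueue(42): [85, 12, 52, 42]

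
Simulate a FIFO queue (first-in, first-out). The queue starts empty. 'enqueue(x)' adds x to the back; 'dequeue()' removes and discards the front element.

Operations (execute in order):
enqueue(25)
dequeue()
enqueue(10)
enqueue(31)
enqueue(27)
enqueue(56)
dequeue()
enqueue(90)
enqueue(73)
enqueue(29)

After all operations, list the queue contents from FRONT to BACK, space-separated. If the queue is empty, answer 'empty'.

Answer: 31 27 56 90 73 29

Derivation:
enqueue(25): [25]
dequeue(): []
enqueue(10): [10]
enqueue(31): [10, 31]
enqueue(27): [10, 31, 27]
enqueue(56): [10, 31, 27, 56]
dequeue(): [31, 27, 56]
enqueue(90): [31, 27, 56, 90]
enqueue(73): [31, 27, 56, 90, 73]
enqueue(29): [31, 27, 56, 90, 73, 29]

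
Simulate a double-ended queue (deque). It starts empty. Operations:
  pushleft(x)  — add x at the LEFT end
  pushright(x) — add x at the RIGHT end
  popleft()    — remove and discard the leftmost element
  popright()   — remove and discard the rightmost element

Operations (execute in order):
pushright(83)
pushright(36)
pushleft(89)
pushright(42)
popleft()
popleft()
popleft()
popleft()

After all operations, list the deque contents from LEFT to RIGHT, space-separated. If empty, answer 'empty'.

pushright(83): [83]
pushright(36): [83, 36]
pushleft(89): [89, 83, 36]
pushright(42): [89, 83, 36, 42]
popleft(): [83, 36, 42]
popleft(): [36, 42]
popleft(): [42]
popleft(): []

Answer: empty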